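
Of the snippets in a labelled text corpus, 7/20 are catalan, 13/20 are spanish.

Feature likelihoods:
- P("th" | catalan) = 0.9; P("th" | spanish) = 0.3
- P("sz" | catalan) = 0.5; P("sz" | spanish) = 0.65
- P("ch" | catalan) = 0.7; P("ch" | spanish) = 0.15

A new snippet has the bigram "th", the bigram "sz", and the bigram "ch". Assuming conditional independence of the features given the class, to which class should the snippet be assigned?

catalan: 0.35 × 0.9 × 0.5 × 0.7 = 0.11025
spanish: 0.65 × 0.3 × 0.65 × 0.15 = 0.0190125
Highest score → catalan.

catalan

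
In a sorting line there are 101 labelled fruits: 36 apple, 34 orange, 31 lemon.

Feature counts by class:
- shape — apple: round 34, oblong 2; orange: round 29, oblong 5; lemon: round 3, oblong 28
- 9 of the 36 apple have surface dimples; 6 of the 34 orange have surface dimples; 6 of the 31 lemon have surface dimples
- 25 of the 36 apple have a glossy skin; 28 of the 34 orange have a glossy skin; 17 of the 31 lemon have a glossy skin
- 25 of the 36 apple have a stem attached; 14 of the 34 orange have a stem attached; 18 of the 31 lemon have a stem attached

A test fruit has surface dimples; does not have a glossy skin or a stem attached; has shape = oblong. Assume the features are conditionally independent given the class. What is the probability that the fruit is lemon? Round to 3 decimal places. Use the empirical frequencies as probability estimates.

0.881

apple: (36/101) × (2/36) × (9/36) × (11/36) × (11/36) ≈ 0.000462199
orange: (34/101) × (5/34) × (6/34) × (6/34) × (20/34) ≈ 0.000906869
lemon: (31/101) × (28/31) × (6/31) × (14/31) × (13/31) ≈ 0.0101619
P(lemon | x) = 0.0101619 / 0.011530968 ≈ 0.881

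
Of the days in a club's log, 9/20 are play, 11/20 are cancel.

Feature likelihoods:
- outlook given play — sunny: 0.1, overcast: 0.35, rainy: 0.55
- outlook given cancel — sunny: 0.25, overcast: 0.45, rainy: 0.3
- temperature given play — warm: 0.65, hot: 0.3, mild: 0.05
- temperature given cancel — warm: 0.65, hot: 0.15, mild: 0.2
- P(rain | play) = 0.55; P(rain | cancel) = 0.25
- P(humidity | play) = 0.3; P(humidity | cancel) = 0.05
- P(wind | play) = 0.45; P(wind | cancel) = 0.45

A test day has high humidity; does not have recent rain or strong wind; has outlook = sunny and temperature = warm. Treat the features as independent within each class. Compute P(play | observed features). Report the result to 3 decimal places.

0.541

play: 0.45 × 0.1 × 0.65 × (1−0.55) × 0.3 × (1−0.45) = 0.0021718125
cancel: 0.55 × 0.25 × 0.65 × (1−0.25) × 0.05 × (1−0.45) = 0.001843359375
P(play | x) = 0.0021718125 / 0.004015171875 ≈ 0.541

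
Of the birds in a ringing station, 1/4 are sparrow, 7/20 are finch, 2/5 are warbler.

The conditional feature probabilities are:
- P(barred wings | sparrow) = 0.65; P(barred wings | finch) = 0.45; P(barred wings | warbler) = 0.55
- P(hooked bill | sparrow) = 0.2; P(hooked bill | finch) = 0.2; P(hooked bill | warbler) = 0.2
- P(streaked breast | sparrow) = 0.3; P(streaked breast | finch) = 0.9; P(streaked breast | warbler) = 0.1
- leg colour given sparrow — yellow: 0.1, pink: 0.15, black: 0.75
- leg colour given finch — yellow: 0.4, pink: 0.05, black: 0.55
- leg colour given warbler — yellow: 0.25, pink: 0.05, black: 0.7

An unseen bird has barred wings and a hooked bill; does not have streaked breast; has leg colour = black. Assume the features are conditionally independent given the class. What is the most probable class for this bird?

warbler

sparrow: 0.25 × 0.65 × 0.2 × (1−0.3) × 0.75 = 0.0170625
finch: 0.35 × 0.45 × 0.2 × (1−0.9) × 0.55 = 0.0017325
warbler: 0.4 × 0.55 × 0.2 × (1−0.1) × 0.7 = 0.02772
Highest score → warbler.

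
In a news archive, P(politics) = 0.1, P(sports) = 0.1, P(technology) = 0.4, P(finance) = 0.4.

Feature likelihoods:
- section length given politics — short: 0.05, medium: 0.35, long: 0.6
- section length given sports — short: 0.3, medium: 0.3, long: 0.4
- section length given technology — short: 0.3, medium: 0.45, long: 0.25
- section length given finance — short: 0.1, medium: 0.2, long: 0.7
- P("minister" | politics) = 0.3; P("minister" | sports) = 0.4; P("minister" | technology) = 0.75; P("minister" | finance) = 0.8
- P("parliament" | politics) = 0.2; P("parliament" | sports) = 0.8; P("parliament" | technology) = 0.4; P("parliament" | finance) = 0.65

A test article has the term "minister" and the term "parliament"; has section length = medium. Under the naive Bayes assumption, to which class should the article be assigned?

technology

politics: 0.1 × 0.35 × 0.3 × 0.2 = 0.0021
sports: 0.1 × 0.3 × 0.4 × 0.8 = 0.0096
technology: 0.4 × 0.45 × 0.75 × 0.4 = 0.054
finance: 0.4 × 0.2 × 0.8 × 0.65 = 0.0416
Highest score → technology.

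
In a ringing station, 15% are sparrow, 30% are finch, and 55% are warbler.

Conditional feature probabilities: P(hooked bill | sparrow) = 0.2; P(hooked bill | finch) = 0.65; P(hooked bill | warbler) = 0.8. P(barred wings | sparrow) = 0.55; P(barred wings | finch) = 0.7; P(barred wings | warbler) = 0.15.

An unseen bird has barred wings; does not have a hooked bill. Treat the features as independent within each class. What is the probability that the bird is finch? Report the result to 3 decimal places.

sparrow: 0.15 × (1−0.2) × 0.55 = 0.066
finch: 0.3 × (1−0.65) × 0.7 = 0.0735
warbler: 0.55 × (1−0.8) × 0.15 = 0.0165
P(finch | x) = 0.0735 / 0.156 ≈ 0.471

0.471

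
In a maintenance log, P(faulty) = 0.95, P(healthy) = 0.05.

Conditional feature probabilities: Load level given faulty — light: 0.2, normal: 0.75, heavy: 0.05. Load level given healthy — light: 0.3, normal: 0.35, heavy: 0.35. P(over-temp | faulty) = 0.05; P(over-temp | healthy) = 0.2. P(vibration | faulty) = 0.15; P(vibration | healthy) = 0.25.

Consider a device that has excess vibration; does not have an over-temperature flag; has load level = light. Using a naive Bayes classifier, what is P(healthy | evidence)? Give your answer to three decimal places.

0.100

faulty: 0.95 × 0.2 × (1−0.05) × 0.15 = 0.027075
healthy: 0.05 × 0.3 × (1−0.2) × 0.25 = 0.003
P(healthy | x) = 0.003 / 0.030075 ≈ 0.100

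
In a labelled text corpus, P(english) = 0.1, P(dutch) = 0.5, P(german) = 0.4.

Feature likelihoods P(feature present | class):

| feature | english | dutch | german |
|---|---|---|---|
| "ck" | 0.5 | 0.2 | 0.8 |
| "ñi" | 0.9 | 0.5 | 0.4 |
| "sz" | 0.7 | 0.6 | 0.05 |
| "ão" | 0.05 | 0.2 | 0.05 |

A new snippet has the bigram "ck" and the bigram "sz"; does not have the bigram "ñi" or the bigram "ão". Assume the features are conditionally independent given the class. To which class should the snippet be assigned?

english: 0.1 × 0.5 × (1−0.9) × 0.7 × (1−0.05) = 0.003325
dutch: 0.5 × 0.2 × (1−0.5) × 0.6 × (1−0.2) = 0.024
german: 0.4 × 0.8 × (1−0.4) × 0.05 × (1−0.05) = 0.00912
Highest score → dutch.

dutch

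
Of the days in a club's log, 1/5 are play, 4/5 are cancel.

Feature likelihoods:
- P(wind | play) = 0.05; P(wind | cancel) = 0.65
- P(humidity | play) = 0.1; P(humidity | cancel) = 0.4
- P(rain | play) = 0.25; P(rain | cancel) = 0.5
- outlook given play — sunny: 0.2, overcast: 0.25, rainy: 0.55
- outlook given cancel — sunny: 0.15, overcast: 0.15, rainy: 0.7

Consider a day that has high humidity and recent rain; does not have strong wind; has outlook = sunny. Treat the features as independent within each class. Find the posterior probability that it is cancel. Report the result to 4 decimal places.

0.8984

play: 0.2 × (1−0.05) × 0.1 × 0.25 × 0.2 = 0.00095
cancel: 0.8 × (1−0.65) × 0.4 × 0.5 × 0.15 = 0.0084
P(cancel | x) = 0.0084 / 0.00935 ≈ 0.8984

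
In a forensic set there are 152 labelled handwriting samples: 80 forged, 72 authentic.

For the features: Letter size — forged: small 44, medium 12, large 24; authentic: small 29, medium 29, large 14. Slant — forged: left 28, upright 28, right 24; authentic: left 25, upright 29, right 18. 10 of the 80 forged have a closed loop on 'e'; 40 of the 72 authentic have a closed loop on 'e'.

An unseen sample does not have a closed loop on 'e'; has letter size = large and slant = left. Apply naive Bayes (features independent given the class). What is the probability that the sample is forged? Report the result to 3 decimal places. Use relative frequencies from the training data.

0.773

forged: (80/152) × (24/80) × (28/80) × (70/80) ≈ 0.0483553
authentic: (72/152) × (14/72) × (25/72) × (32/72) ≈ 0.0142138
P(forged | x) = 0.0483553 / 0.0625691 ≈ 0.773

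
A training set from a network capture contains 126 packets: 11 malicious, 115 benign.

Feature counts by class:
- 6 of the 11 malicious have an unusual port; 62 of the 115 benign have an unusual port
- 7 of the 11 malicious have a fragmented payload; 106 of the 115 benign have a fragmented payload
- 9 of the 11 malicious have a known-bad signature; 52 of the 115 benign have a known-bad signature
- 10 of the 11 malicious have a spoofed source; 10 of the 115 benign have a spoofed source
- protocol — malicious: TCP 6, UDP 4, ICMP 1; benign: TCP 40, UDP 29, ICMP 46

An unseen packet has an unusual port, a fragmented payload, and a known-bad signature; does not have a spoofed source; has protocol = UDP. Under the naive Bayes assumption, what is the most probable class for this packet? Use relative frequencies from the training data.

benign

malicious: (11/126) × (6/11) × (7/11) × (9/11) × (1/11) × (4/11) ≈ 0.000819616
benign: (115/126) × (62/115) × (106/115) × (52/115) × (105/115) × (29/115) ≈ 0.04722
Highest score → benign.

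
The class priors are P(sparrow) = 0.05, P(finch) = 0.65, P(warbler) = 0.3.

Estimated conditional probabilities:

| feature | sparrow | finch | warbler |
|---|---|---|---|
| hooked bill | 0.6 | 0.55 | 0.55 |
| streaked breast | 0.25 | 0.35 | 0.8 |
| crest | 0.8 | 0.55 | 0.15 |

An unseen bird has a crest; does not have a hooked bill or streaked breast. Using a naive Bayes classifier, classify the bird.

finch

sparrow: 0.05 × (1−0.6) × (1−0.25) × 0.8 = 0.012
finch: 0.65 × (1−0.55) × (1−0.35) × 0.55 = 0.10456875
warbler: 0.3 × (1−0.55) × (1−0.8) × 0.15 = 0.00405
Highest score → finch.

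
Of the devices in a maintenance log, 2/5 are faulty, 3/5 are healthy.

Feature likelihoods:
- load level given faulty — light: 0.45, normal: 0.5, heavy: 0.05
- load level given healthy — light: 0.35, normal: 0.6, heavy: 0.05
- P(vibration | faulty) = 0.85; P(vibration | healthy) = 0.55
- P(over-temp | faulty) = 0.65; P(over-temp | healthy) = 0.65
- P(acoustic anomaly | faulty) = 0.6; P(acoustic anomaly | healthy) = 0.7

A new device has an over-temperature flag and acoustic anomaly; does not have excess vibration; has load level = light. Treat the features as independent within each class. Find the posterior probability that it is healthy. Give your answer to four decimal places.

0.8033

faulty: 0.4 × 0.45 × (1−0.85) × 0.65 × 0.6 = 0.01053
healthy: 0.6 × 0.35 × (1−0.55) × 0.65 × 0.7 = 0.0429975
P(healthy | x) = 0.0429975 / 0.0535275 ≈ 0.8033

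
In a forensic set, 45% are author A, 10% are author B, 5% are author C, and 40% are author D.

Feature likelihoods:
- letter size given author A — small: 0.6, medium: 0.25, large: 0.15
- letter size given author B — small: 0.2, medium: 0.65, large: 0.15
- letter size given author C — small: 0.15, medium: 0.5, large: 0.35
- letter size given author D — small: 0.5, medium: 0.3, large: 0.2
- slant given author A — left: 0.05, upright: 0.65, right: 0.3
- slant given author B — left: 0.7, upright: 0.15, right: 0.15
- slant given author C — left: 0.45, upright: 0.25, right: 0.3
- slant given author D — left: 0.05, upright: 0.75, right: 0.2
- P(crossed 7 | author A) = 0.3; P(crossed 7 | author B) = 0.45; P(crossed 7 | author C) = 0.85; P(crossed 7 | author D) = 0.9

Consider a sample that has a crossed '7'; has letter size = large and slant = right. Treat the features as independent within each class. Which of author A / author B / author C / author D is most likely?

author A: 0.45 × 0.15 × 0.3 × 0.3 = 0.006075
author B: 0.1 × 0.15 × 0.15 × 0.45 = 0.0010125
author C: 0.05 × 0.35 × 0.3 × 0.85 = 0.0044625
author D: 0.4 × 0.2 × 0.2 × 0.9 = 0.0144
Highest score → author D.

author D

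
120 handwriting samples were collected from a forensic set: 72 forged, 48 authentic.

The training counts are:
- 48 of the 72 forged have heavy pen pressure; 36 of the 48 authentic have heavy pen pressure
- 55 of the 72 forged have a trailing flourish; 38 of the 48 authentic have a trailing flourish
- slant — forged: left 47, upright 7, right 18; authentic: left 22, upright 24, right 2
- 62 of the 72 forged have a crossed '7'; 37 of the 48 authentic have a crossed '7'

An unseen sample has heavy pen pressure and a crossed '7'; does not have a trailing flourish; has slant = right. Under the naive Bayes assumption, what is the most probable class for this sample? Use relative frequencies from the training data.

forged

forged: (72/120) × (48/72) × (17/72) × (18/72) × (62/72) ≈ 0.0203318
authentic: (48/120) × (36/48) × (10/48) × (2/48) × (37/48) ≈ 0.00200738
Highest score → forged.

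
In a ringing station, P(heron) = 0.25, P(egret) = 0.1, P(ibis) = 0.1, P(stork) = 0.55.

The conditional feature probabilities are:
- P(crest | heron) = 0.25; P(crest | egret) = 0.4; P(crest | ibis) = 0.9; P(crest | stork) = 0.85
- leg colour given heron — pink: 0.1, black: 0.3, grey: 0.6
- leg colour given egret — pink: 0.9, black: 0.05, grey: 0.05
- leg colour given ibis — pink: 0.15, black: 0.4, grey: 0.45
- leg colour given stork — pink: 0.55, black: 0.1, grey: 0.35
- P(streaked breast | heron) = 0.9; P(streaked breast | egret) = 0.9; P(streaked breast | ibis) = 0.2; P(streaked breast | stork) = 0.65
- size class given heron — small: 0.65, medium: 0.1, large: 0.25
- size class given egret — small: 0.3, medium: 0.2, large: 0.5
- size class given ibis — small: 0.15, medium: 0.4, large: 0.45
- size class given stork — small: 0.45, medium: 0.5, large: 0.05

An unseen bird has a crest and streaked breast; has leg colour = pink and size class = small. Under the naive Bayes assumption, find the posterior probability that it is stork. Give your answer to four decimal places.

0.8451

heron: 0.25 × 0.25 × 0.1 × 0.9 × 0.65 = 0.00365625
egret: 0.1 × 0.4 × 0.9 × 0.9 × 0.3 = 0.00972
ibis: 0.1 × 0.9 × 0.15 × 0.2 × 0.15 = 0.000405
stork: 0.55 × 0.85 × 0.55 × 0.65 × 0.45 = 0.0752090625
P(stork | x) = 0.0752090625 / 0.0889903125 ≈ 0.8451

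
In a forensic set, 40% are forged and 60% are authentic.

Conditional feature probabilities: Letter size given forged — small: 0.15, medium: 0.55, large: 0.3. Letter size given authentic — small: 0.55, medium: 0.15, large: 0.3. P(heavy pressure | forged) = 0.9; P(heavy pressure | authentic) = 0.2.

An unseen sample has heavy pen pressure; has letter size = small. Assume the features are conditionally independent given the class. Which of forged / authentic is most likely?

authentic

forged: 0.4 × 0.15 × 0.9 = 0.054
authentic: 0.6 × 0.55 × 0.2 = 0.066
Highest score → authentic.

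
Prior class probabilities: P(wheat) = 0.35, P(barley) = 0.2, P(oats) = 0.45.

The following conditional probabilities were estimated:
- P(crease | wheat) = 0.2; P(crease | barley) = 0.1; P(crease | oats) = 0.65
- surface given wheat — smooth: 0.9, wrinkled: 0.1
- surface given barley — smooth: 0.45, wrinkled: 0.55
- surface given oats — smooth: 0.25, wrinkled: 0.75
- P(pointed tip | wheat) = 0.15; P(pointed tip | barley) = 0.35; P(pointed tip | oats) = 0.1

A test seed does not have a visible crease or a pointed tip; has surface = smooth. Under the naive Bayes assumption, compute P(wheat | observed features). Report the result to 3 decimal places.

0.709

wheat: 0.35 × (1−0.2) × 0.9 × (1−0.15) = 0.2142
barley: 0.2 × (1−0.1) × 0.45 × (1−0.35) = 0.05265
oats: 0.45 × (1−0.65) × 0.25 × (1−0.1) = 0.0354375
P(wheat | x) = 0.2142 / 0.3022875 ≈ 0.709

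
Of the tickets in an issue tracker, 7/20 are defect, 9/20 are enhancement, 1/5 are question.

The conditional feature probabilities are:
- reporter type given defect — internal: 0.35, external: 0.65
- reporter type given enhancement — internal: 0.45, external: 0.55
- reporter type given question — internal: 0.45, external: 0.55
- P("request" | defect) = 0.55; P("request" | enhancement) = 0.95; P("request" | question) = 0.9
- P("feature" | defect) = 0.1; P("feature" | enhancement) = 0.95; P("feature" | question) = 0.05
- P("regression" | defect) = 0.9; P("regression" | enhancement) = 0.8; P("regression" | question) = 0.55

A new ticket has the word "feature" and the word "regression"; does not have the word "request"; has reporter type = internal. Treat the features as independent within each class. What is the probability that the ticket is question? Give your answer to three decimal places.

0.019

defect: 0.35 × 0.35 × (1−0.55) × 0.1 × 0.9 = 0.00496125
enhancement: 0.45 × 0.45 × (1−0.95) × 0.95 × 0.8 = 0.007695
question: 0.2 × 0.45 × (1−0.9) × 0.05 × 0.55 = 0.0002475
P(question | x) = 0.0002475 / 0.01290375 ≈ 0.019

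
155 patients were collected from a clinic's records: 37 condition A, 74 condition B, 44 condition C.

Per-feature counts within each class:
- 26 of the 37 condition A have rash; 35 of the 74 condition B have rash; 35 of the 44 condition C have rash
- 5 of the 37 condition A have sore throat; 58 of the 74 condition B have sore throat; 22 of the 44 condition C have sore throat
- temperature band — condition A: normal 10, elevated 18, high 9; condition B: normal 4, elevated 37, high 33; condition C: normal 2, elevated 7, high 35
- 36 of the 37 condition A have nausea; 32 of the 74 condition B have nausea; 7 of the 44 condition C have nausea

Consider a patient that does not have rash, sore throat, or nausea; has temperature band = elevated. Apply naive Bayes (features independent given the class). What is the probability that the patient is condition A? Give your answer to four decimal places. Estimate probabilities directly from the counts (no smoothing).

condition A: (37/155) × (11/37) × (32/37) × (18/37) × (1/37) ≈ 0.000807009
condition B: (74/155) × (39/74) × (16/74) × (37/74) × (42/74) ≈ 0.0154386
condition C: (44/155) × (9/44) × (22/44) × (7/44) × (37/44) ≈ 0.00388396
P(condition A | x) = 0.000807009 / 0.020129569 ≈ 0.0401

0.0401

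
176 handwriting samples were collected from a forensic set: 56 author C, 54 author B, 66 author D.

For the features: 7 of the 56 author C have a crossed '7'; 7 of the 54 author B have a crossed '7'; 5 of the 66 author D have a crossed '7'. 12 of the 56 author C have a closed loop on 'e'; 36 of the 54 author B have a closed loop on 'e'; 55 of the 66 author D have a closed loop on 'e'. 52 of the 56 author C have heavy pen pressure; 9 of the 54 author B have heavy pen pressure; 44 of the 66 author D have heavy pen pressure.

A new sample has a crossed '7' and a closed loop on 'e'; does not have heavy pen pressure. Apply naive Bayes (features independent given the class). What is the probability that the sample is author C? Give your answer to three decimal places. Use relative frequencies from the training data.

author C: (56/176) × (7/56) × (12/56) × (4/56) ≈ 0.000608766
author B: (54/176) × (7/54) × (36/54) × (45/54) ≈ 0.022096
author D: (66/176) × (5/66) × (55/66) × (22/66) ≈ 0.00789141
P(author C | x) = 0.000608766 / 0.030596176 ≈ 0.020

0.020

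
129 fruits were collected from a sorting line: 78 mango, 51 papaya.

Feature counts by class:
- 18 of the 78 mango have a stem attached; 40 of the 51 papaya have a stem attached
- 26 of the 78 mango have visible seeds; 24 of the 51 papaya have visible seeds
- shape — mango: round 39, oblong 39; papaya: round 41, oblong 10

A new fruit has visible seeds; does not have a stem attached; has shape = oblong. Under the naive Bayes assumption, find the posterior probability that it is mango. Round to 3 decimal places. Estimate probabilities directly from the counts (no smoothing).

0.908

mango: (78/129) × (60/78) × (26/78) × (39/78) ≈ 0.0775194
papaya: (51/129) × (11/51) × (24/51) × (10/51) ≈ 0.00786817
P(mango | x) = 0.0775194 / 0.08538757 ≈ 0.908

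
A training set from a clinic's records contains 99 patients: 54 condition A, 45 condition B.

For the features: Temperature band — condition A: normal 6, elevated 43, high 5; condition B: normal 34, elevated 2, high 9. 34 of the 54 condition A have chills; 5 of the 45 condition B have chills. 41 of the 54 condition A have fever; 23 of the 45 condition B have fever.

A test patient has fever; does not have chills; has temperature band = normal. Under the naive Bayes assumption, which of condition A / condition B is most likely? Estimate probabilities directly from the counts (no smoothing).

condition A: (54/99) × (6/54) × (20/54) × (41/54) ≈ 0.0170429
condition B: (45/99) × (34/45) × (40/45) × (23/45) ≈ 0.156029
Highest score → condition B.

condition B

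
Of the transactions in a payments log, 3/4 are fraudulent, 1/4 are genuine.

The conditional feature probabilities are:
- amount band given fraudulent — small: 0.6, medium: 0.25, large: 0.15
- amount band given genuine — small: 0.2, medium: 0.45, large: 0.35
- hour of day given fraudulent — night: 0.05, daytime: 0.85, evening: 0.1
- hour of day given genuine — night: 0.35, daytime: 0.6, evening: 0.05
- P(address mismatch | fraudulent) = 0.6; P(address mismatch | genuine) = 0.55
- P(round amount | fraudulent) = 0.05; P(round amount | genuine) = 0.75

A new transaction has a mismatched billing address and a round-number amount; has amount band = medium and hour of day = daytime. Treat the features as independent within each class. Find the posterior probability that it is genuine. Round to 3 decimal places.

fraudulent: 0.75 × 0.25 × 0.85 × 0.6 × 0.05 = 0.00478125
genuine: 0.25 × 0.45 × 0.6 × 0.55 × 0.75 = 0.02784375
P(genuine | x) = 0.02784375 / 0.032625 ≈ 0.853

0.853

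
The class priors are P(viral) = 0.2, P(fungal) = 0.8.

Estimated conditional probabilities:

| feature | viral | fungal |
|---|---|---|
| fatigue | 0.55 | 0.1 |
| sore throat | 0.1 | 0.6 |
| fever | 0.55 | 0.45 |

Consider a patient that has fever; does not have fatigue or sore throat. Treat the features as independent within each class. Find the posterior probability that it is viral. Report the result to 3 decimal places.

viral: 0.2 × (1−0.55) × (1−0.1) × 0.55 = 0.04455
fungal: 0.8 × (1−0.1) × (1−0.6) × 0.45 = 0.1296
P(viral | x) = 0.04455 / 0.17415 ≈ 0.256

0.256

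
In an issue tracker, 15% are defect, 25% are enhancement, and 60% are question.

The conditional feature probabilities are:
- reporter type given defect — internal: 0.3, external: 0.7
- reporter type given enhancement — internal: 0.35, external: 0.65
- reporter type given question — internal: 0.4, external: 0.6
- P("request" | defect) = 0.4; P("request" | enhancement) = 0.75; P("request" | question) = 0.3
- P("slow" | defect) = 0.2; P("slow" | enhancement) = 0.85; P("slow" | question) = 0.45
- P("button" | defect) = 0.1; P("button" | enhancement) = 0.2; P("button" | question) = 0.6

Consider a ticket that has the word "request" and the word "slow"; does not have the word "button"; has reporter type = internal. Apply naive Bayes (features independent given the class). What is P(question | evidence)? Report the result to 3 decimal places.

0.213

defect: 0.15 × 0.3 × 0.4 × 0.2 × (1−0.1) = 0.00324
enhancement: 0.25 × 0.35 × 0.75 × 0.85 × (1−0.2) = 0.044625
question: 0.6 × 0.4 × 0.3 × 0.45 × (1−0.6) = 0.01296
P(question | x) = 0.01296 / 0.060825 ≈ 0.213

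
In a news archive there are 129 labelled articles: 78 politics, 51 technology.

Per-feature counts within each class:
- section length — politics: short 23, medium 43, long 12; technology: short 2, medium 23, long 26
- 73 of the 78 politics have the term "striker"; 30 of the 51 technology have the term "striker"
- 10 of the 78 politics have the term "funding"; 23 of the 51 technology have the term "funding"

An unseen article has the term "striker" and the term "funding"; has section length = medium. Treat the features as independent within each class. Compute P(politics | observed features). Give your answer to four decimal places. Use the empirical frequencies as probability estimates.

0.4582

politics: (78/129) × (43/78) × (73/78) × (10/78) ≈ 0.0399956
technology: (51/129) × (23/51) × (30/51) × (23/51) ≈ 0.0472984
P(politics | x) = 0.0399956 / 0.087294 ≈ 0.4582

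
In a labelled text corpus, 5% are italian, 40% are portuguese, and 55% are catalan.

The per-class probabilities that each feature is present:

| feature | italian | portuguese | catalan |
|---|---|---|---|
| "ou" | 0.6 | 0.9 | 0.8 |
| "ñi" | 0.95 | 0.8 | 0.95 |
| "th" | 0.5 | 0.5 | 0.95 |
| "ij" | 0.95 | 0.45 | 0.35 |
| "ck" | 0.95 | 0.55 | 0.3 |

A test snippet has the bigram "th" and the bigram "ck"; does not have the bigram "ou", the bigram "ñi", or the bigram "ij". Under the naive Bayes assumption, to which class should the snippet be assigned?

italian: 0.05 × (1−0.6) × (1−0.95) × 0.5 × (1−0.95) × 0.95 = 0.00002375
portuguese: 0.4 × (1−0.9) × (1−0.8) × 0.5 × (1−0.45) × 0.55 = 0.00121
catalan: 0.55 × (1−0.8) × (1−0.95) × 0.95 × (1−0.35) × 0.3 = 0.001018875
Highest score → portuguese.

portuguese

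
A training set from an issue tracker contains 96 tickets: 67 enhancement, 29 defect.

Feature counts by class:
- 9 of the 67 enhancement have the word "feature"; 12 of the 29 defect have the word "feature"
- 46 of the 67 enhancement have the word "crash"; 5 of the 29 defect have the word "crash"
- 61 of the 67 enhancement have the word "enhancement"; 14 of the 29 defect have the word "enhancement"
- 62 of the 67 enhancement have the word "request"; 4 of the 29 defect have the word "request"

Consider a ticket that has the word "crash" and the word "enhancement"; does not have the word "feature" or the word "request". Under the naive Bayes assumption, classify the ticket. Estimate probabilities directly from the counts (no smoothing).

enhancement

enhancement: (67/96) × (58/67) × (46/67) × (61/67) × (5/67) ≈ 0.0281832
defect: (29/96) × (17/29) × (5/29) × (14/29) × (25/29) ≈ 0.0127064
Highest score → enhancement.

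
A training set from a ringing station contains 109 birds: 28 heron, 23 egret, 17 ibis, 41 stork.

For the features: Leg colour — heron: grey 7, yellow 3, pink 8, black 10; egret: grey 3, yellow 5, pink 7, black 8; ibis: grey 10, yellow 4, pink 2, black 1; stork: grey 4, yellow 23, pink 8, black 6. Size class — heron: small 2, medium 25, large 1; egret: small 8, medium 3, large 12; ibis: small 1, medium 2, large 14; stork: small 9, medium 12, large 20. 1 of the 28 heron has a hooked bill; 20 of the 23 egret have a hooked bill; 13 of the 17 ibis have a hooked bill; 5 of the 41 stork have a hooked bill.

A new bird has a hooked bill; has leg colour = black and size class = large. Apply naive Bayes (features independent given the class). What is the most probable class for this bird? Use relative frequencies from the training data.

egret

heron: (28/109) × (10/28) × (1/28) × (1/28) ≈ 0.000117019
egret: (23/109) × (8/23) × (12/23) × (20/23) ≈ 0.0332981
ibis: (17/109) × (1/17) × (14/17) × (13/17) ≈ 0.00577759
stork: (41/109) × (6/41) × (20/41) × (5/41) ≈ 0.00327459
Highest score → egret.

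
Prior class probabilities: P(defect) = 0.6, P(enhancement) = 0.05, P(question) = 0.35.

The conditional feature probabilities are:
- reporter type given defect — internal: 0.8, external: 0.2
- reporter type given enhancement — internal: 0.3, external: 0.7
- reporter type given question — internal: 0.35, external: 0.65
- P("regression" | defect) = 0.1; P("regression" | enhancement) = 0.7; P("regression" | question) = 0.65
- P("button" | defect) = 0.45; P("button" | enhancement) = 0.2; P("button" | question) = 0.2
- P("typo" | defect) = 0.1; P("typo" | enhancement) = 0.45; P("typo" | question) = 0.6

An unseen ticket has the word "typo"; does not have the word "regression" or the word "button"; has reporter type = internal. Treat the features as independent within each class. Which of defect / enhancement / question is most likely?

defect: 0.6 × 0.8 × (1−0.1) × (1−0.45) × 0.1 = 0.02376
enhancement: 0.05 × 0.3 × (1−0.7) × (1−0.2) × 0.45 = 0.00162
question: 0.35 × 0.35 × (1−0.65) × (1−0.2) × 0.6 = 0.02058
Highest score → defect.

defect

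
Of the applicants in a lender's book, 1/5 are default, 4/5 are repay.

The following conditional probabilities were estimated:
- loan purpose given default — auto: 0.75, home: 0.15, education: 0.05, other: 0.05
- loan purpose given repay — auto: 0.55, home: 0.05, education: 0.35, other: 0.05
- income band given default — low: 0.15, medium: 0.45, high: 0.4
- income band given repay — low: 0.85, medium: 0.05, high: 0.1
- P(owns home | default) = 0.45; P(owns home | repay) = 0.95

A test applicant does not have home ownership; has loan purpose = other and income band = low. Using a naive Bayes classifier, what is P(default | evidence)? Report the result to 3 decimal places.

default: 0.2 × 0.05 × 0.15 × (1−0.45) = 0.000825
repay: 0.8 × 0.05 × 0.85 × (1−0.95) = 0.0017
P(default | x) = 0.000825 / 0.002525 ≈ 0.327

0.327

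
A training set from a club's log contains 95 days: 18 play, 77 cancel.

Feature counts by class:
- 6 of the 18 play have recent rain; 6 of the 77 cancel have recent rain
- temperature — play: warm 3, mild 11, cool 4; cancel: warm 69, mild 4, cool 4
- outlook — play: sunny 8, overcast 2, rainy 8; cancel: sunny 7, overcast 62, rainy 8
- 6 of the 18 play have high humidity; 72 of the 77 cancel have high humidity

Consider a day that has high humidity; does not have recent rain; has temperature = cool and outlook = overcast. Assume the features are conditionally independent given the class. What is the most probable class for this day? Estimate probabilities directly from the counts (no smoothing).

play: (18/95) × (12/18) × (4/18) × (2/18) × (6/18) ≈ 0.00103964
cancel: (77/95) × (71/77) × (4/77) × (62/77) × (72/77) ≈ 0.0292312
Highest score → cancel.

cancel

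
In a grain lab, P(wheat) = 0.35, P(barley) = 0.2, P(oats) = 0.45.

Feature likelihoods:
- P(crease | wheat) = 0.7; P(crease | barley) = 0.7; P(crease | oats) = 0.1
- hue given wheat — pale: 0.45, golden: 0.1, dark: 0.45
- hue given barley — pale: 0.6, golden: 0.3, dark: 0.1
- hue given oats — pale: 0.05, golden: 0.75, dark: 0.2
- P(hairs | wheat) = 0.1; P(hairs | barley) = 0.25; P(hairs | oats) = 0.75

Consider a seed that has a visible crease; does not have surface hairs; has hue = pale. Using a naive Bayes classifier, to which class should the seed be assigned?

wheat

wheat: 0.35 × 0.7 × 0.45 × (1−0.1) = 0.099225
barley: 0.2 × 0.7 × 0.6 × (1−0.25) = 0.063
oats: 0.45 × 0.1 × 0.05 × (1−0.75) = 0.0005625
Highest score → wheat.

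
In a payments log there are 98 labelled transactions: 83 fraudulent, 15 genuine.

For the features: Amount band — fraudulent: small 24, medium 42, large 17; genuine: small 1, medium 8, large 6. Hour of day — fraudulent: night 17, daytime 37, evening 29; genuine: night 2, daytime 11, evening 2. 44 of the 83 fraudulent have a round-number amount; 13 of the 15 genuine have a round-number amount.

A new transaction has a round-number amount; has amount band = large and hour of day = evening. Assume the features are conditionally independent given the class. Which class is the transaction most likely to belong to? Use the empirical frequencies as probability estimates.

fraudulent: (83/98) × (17/83) × (29/83) × (44/83) ≈ 0.0321305
genuine: (15/98) × (6/15) × (2/15) × (13/15) ≈ 0.00707483
Highest score → fraudulent.

fraudulent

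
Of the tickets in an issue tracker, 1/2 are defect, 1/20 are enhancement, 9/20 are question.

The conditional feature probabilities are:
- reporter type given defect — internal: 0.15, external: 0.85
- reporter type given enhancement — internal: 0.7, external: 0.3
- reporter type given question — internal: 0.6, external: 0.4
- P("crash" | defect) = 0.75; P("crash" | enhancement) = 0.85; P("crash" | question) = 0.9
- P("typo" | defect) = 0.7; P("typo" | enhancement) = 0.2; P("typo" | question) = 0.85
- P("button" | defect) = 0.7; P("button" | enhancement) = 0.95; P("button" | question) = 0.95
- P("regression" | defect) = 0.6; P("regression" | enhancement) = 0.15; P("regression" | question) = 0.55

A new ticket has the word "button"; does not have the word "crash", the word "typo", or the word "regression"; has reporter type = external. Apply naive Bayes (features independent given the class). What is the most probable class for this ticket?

defect

defect: 0.5 × 0.85 × (1−0.75) × (1−0.7) × 0.7 × (1−0.6) = 0.008925
enhancement: 0.05 × 0.3 × (1−0.85) × (1−0.2) × 0.95 × (1−0.15) = 0.0014535
question: 0.45 × 0.4 × (1−0.9) × (1−0.85) × 0.95 × (1−0.55) = 0.00115425
Highest score → defect.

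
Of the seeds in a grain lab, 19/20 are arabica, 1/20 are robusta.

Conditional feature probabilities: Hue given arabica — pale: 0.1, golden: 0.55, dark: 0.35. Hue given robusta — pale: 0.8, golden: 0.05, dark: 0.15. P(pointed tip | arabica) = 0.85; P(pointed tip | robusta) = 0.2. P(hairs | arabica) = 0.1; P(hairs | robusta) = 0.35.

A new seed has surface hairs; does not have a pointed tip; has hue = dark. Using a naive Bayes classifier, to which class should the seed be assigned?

arabica

arabica: 0.95 × 0.35 × (1−0.85) × 0.1 = 0.0049875
robusta: 0.05 × 0.15 × (1−0.2) × 0.35 = 0.0021
Highest score → arabica.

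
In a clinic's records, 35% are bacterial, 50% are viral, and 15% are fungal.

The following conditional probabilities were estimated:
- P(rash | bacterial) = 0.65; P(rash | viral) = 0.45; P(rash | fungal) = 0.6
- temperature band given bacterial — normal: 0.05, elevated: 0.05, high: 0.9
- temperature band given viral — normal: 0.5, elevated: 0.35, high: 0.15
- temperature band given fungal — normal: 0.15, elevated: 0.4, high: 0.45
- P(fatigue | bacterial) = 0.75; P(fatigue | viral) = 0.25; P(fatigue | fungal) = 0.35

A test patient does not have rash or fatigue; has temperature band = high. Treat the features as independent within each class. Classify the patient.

viral

bacterial: 0.35 × (1−0.65) × 0.9 × (1−0.75) = 0.0275625
viral: 0.5 × (1−0.45) × 0.15 × (1−0.25) = 0.0309375
fungal: 0.15 × (1−0.6) × 0.45 × (1−0.35) = 0.01755
Highest score → viral.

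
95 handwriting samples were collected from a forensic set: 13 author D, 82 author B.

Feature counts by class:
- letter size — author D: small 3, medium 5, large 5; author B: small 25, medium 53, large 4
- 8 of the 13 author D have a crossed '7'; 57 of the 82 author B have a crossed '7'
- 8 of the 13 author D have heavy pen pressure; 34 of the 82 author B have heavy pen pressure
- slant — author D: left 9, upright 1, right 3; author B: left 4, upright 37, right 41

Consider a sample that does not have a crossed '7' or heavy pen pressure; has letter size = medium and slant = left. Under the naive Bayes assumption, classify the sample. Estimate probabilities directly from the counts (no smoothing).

author D: (13/95) × (5/13) × (5/13) × (5/13) × (9/13) ≈ 0.00539013
author B: (82/95) × (53/82) × (25/82) × (48/82) × (4/82) ≈ 0.00485682
Highest score → author D.

author D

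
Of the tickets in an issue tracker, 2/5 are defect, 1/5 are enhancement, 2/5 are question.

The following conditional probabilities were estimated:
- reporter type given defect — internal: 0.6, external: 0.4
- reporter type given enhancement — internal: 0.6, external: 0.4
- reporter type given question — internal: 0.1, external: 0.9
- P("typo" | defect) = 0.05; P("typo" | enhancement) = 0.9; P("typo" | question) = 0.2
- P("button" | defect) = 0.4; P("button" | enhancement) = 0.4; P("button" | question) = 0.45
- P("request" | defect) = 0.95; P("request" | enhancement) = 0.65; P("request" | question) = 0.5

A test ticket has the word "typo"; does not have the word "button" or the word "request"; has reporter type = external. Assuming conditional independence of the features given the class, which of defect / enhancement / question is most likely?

question

defect: 0.4 × 0.4 × 0.05 × (1−0.4) × (1−0.95) = 0.00024
enhancement: 0.2 × 0.4 × 0.9 × (1−0.4) × (1−0.65) = 0.01512
question: 0.4 × 0.9 × 0.2 × (1−0.45) × (1−0.5) = 0.0198
Highest score → question.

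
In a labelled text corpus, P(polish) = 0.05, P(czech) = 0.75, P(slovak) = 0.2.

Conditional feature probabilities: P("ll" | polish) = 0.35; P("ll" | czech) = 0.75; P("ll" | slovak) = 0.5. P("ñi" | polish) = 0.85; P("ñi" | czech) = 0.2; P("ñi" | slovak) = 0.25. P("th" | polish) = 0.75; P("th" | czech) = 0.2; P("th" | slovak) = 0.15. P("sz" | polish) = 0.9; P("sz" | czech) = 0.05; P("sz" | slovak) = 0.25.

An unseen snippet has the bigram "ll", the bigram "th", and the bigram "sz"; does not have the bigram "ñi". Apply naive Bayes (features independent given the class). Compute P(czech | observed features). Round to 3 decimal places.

0.495

polish: 0.05 × 0.35 × (1−0.85) × 0.75 × 0.9 = 0.001771875
czech: 0.75 × 0.75 × (1−0.2) × 0.2 × 0.05 = 0.0045
slovak: 0.2 × 0.5 × (1−0.25) × 0.15 × 0.25 = 0.0028125
P(czech | x) = 0.0045 / 0.009084375 ≈ 0.495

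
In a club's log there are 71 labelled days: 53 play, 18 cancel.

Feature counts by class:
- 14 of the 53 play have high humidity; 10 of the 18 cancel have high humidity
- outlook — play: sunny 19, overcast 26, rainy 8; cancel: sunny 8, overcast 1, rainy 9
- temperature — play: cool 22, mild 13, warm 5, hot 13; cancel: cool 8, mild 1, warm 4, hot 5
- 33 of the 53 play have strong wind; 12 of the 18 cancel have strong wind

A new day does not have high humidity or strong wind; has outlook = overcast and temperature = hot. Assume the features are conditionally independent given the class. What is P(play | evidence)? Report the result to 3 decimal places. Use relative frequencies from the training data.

play: (53/71) × (39/53) × (26/53) × (13/53) × (20/53) ≈ 0.0249417
cancel: (18/71) × (8/18) × (1/18) × (5/18) × (6/18) ≈ 0.000579609
P(play | x) = 0.0249417 / 0.025521309 ≈ 0.977

0.977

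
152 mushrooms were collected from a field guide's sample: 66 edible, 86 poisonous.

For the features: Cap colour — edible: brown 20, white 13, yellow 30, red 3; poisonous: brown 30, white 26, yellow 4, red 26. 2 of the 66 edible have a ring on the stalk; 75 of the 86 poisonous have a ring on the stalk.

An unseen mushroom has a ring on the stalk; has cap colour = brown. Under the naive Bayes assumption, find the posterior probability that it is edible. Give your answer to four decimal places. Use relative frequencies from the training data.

edible: (66/152) × (20/66) × (2/66) ≈ 0.00398724
poisonous: (86/152) × (30/86) × (75/86) ≈ 0.172124
P(edible | x) = 0.00398724 / 0.17611124 ≈ 0.0226

0.0226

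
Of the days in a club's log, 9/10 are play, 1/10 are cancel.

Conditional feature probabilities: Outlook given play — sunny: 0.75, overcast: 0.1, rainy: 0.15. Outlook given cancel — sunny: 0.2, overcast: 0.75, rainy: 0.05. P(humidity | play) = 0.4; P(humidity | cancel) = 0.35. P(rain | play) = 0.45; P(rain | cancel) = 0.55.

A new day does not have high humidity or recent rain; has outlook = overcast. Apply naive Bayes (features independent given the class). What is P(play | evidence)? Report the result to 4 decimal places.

play: 0.9 × 0.1 × (1−0.4) × (1−0.45) = 0.0297
cancel: 0.1 × 0.75 × (1−0.35) × (1−0.55) = 0.0219375
P(play | x) = 0.0297 / 0.0516375 ≈ 0.5752

0.5752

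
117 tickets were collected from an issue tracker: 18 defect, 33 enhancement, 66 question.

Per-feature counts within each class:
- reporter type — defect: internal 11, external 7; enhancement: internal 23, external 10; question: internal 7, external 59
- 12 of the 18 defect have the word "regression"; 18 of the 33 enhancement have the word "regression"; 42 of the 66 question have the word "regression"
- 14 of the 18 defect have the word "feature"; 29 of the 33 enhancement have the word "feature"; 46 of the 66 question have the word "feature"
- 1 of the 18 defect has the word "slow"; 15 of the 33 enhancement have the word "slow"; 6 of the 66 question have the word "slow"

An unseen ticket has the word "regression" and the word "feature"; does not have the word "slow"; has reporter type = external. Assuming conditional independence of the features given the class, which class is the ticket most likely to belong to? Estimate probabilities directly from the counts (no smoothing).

question

defect: (18/117) × (7/18) × (12/18) × (14/18) × (17/18) ≈ 0.029299
enhancement: (33/117) × (10/33) × (18/33) × (29/33) × (18/33) ≈ 0.0223468
question: (66/117) × (59/66) × (42/66) × (46/66) × (60/66) ≈ 0.203326
Highest score → question.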